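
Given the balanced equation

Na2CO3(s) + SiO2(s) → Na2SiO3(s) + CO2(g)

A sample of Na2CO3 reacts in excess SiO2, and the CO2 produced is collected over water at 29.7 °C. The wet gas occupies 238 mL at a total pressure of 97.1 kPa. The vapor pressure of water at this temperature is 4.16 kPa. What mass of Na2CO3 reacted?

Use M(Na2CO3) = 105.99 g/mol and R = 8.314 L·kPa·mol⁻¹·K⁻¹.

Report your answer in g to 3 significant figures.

P(CO2) = 97.1 − 4.16 = 92.94 kPa
n(CO2) = PV/RT = (92.94 × 0.2380) / (8.314 × 302.85) = 0.008785 mol
n(Na2CO3) = (1/1) × 0.008785 = 0.008785 mol
m(Na2CO3) = 0.008785 × 105.99 = 0.9311 g

0.931 g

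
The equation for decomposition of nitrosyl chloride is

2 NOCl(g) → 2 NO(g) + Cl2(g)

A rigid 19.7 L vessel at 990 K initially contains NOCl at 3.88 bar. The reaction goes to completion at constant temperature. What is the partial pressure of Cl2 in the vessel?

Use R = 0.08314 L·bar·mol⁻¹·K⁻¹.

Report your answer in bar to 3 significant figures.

1.94 bar

n(NOCl)₀ = PV/RT = (3.88 × 19.7) / (0.08314 × 990) = 0.9287 mol
n(Cl2) = (1/2) × 0.9287 = 0.4643 mol
P(Cl2) = nRT/V = 0.4643 × 0.08314 × 990 / 19.7 = 1.940 bar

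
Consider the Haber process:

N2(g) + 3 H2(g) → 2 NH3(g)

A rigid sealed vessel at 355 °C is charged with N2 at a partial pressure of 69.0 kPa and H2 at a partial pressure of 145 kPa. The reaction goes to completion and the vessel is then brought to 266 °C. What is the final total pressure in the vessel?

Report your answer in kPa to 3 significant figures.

Because the vessel is rigid and T is held at 355 °C, work the stoichiometry in partial pressures (P_i = n_iRT/V).
P(H2) required for 69.0 kPa of N2 = (3/1) × 69.0 = 207.0 kPa; available 145 kPa, so H2 is limiting.
P(N2) remaining = 69.0 − (1/3) × 145 = 20.67 kPa
P(gaseous products) = (2)/3 × 145 = 96.67 kPa
P_total at 355 °C = 20.67 + 96.67 = 117.3 kPa
Scaling to 266 °C: P = 117.3 × 539.15/628.15 = 100.7 kPa

101 kPa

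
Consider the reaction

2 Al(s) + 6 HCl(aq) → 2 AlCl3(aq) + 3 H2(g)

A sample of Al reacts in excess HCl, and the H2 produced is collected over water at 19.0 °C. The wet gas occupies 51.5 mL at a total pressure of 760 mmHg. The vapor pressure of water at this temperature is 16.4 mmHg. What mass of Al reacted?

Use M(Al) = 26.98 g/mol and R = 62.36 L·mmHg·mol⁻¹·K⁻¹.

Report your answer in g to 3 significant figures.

P(H2) = 760 − 16.4 = 743.6 mmHg
n(H2) = PV/RT = (743.6 × 0.05150) / (62.36 × 292.15) = 0.002102 mol
n(Al) = (2/3) × 0.002102 = 0.001401 mol
m(Al) = 0.001401 × 26.98 = 0.03780 g

0.0378 g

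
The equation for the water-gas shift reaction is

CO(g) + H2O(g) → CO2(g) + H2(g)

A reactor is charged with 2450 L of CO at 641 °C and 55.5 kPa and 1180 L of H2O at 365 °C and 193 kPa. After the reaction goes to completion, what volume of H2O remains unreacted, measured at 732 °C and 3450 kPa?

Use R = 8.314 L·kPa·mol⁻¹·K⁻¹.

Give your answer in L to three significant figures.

n(CO) = PV/RT = (55.5 × 2450) / (8.314 × 914.15) = 17.89 mol
n(H2O) = PV/RT = (193 × 1180) / (8.314 × 638.15) = 42.92 mol
For 17.89 mol CO, stoichiometry requires (1/1) × 17.89 = 17.89 mol H2O; 42.92 mol is available, so CO is limiting.
n(H2O) consumed = (1/1) × 17.89 = 17.89 mol; remaining = 42.92 − 17.89 = 25.03 mol
V(H2O) = nRT/P = 25.03 × 8.314 × 1005.15 / 3450 = 60.63 L

60.6 L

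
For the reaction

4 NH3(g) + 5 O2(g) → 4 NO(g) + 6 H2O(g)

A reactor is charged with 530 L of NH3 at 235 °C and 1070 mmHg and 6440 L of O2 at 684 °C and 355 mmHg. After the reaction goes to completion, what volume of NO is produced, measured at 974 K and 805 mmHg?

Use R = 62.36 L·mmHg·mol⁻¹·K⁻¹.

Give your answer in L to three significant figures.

1350 L

n(NH3) = PV/RT = (1070 × 530) / (62.36 × 508.15) = 17.90 mol
n(O2) = PV/RT = (355 × 6440) / (62.36 × 957.15) = 38.30 mol
For 17.90 mol NH3, stoichiometry requires (5/4) × 17.90 = 22.38 mol O2; 38.30 mol is available, so NH3 is limiting.
n(NO) = (4/4) × 17.90 = 17.90 mol
V(NO) = nRT/P = 17.90 × 62.36 × 974 / 805 = 1351 L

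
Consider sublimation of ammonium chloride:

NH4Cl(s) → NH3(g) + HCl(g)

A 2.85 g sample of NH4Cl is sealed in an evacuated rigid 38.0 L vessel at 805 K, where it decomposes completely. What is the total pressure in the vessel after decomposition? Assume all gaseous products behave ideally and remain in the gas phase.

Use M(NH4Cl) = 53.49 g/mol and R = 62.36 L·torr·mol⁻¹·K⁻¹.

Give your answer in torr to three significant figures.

141 torr

n(NH4Cl) = 2.85 / 53.49 = 0.05328 mol
n(gas produced) = (2/1) × 0.05328 = 0.1066 mol
P = nRT/V = 0.1066 × 62.36 × 805 / 38.0 = 140.8 torr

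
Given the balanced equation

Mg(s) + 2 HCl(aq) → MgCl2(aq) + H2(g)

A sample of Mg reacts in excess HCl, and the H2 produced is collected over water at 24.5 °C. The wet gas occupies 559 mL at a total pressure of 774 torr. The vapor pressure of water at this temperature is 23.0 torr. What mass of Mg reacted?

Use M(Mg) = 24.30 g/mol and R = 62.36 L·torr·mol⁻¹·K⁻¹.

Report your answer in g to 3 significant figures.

0.550 g

P(H2) = 774 − 23.0 = 751.0 torr
n(H2) = PV/RT = (751.0 × 0.5590) / (62.36 × 297.65) = 0.02262 mol
n(Mg) = (1/1) × 0.02262 = 0.02262 mol
m(Mg) = 0.02262 × 24.30 = 0.5497 g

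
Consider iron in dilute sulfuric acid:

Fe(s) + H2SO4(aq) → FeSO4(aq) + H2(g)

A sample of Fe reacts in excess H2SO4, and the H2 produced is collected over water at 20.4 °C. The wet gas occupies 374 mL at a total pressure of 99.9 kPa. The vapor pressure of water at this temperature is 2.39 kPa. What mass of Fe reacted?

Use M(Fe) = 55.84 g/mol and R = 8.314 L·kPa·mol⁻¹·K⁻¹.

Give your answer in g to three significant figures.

P(H2) = 99.9 − 2.39 = 97.51 kPa
n(H2) = PV/RT = (97.51 × 0.3740) / (8.314 × 293.55) = 0.01494 mol
n(Fe) = (1/1) × 0.01494 = 0.01494 mol
m(Fe) = 0.01494 × 55.84 = 0.8342 g

0.834 g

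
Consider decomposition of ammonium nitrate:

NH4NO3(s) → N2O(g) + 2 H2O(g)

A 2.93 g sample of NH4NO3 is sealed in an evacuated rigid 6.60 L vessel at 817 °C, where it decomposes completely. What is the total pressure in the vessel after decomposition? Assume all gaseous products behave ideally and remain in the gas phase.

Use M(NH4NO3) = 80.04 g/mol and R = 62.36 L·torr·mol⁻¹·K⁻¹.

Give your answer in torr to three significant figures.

n(NH4NO3) = 2.93 / 80.04 = 0.03661 mol
n(gas produced) = (3/1) × 0.03661 = 0.1098 mol
P = nRT/V = 0.1098 × 62.36 × 1090.15 / 6.60 = 1131 torr

1130 torr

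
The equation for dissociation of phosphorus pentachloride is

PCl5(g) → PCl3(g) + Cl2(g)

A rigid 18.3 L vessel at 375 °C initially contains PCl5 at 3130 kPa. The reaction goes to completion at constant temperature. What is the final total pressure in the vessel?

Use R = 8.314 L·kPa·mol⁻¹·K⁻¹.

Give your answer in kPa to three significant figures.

Since T and V are fixed, P_final/P_initial = n_final/n_initial = 2/1.
P_final = (2/1) × 3130 = 6260 kPa

6260 kPa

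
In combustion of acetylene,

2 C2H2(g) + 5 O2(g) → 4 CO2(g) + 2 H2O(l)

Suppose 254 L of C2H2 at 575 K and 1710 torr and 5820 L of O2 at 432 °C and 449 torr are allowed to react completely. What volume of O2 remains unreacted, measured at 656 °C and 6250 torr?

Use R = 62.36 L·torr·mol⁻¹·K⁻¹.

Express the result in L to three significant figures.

270 L

n(C2H2) = PV/RT = (1710 × 254) / (62.36 × 575) = 12.11 mol
n(O2) = PV/RT = (449 × 5820) / (62.36 × 705.15) = 59.43 mol
For 12.11 mol C2H2, stoichiometry requires (5/2) × 12.11 = 30.27 mol O2; 59.43 mol is available, so C2H2 is limiting.
n(O2) consumed = (5/2) × 12.11 = 30.27 mol; remaining = 59.43 − 30.27 = 29.16 mol
V(O2) = nRT/P = 29.16 × 62.36 × 929.15 / 6250 = 270.3 L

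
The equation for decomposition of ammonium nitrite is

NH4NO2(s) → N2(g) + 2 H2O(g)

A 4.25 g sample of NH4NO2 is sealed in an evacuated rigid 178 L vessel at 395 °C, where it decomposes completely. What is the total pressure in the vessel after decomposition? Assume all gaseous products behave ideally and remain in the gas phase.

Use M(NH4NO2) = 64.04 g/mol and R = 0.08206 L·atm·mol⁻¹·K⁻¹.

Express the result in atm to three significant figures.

n(NH4NO2) = 4.25 / 64.04 = 0.06636 mol
n(gas produced) = (3/1) × 0.06636 = 0.1991 mol
P = nRT/V = 0.1991 × 0.08206 × 668.15 / 178 = 0.06133 atm

0.0613 atm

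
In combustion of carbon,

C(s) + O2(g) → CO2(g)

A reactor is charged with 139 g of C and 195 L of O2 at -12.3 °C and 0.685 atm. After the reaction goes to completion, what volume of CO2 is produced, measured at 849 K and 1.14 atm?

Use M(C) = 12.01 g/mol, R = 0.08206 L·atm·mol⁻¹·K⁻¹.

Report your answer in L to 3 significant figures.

n(C) = 139 / 12.01 = 11.57 mol
n(O2) = PV/RT = (0.685 × 195) / (0.08206 × 260.85) = 6.240 mol
For 11.57 mol C, stoichiometry requires (1/1) × 11.57 = 11.57 mol O2; 6.240 mol is available, so O2 is limiting.
n(CO2) = (1/1) × 6.240 = 6.240 mol
V(CO2) = nRT/P = 6.240 × 0.08206 × 849 / 1.14 = 381.3 L

381 L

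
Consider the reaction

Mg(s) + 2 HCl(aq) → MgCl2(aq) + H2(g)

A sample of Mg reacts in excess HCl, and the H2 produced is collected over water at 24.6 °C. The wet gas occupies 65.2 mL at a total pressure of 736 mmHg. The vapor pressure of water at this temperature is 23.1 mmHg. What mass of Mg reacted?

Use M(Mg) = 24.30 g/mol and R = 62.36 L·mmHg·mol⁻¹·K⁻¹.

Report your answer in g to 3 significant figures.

0.0608 g

P(H2) = 736 − 23.1 = 712.9 mmHg
n(H2) = PV/RT = (712.9 × 0.06520) / (62.36 × 297.75) = 0.002503 mol
n(Mg) = (1/1) × 0.002503 = 0.002503 mol
m(Mg) = 0.002503 × 24.30 = 0.06082 g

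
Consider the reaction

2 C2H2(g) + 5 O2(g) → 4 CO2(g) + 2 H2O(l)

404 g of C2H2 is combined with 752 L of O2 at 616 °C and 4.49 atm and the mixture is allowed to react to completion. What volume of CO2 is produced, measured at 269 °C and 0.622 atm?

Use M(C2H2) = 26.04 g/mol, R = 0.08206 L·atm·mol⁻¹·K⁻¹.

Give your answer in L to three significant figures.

2220 L

n(C2H2) = 404 / 26.04 = 15.51 mol
n(O2) = PV/RT = (4.49 × 752) / (0.08206 × 889.15) = 46.28 mol
For 15.51 mol C2H2, stoichiometry requires (5/2) × 15.51 = 38.77 mol O2; 46.28 mol is available, so C2H2 is limiting.
n(CO2) = (4/2) × 15.51 = 31.02 mol
V(CO2) = nRT/P = 31.02 × 0.08206 × 542.15 / 0.622 = 2219 L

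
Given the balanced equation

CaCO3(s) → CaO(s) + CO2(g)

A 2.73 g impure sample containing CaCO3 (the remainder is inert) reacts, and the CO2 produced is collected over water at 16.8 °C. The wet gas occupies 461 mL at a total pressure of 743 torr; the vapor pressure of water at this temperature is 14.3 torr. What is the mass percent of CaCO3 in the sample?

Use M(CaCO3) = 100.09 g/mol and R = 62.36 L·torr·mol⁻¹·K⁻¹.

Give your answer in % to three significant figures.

68.1 %

P(CO2) = 743 − 14.3 = 728.7 torr
n(CO2) = PV/RT = (728.7 × 0.4610) / (62.36 × 289.95) = 0.01858 mol
n(CaCO3) = (1/1) × 0.01858 = 0.01858 mol
m(CaCO3) = 0.01858 × 100.09 = 1.860 g
%CaCO3 = 1.860 / 2.73 × 100 = 68.13%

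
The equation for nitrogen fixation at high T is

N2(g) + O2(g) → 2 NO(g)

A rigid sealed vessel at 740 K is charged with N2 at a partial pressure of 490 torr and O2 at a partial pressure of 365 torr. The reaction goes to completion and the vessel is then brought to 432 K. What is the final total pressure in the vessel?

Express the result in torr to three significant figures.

At constant V, partial pressures at 740 K are proportional to moles, so apply stoichiometry directly to pressures.
P(O2) required for 490 torr of N2 = (1/1) × 490 = 490.0 torr; available 365 torr, so O2 is limiting.
P(N2) remaining = 490 − (1/1) × 365 = 125.0 torr
P(gaseous products) = (2)/1 × 365 = 730.0 torr
P_total at 740 K = 125.0 + 730.0 = 855.0 torr
Scaling to 432 K: P = 855.0 × 432/740 = 499.1 torr

499 torr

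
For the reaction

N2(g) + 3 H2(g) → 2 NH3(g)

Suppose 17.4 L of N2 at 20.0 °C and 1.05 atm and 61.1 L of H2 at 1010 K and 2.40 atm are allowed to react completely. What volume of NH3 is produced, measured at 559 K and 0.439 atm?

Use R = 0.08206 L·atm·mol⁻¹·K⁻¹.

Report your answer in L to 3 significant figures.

123 L

n(N2) = PV/RT = (1.05 × 17.4) / (0.08206 × 293.15) = 0.7595 mol
n(H2) = PV/RT = (2.40 × 61.1) / (0.08206 × 1010) = 1.769 mol
For 0.7595 mol N2, stoichiometry requires (3/1) × 0.7595 = 2.278 mol H2; 1.769 mol is available, so H2 is limiting.
n(NH3) = (2/3) × 1.769 = 1.179 mol
V(NH3) = nRT/P = 1.179 × 0.08206 × 559 / 0.439 = 123.2 L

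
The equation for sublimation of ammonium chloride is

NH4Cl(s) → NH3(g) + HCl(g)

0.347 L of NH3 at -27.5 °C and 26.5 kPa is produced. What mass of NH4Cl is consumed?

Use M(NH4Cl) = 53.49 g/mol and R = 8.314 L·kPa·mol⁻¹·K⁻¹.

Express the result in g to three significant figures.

n(NH3) = PV/RT = (26.5 × 0.347) / (8.314 × 245.65) = 0.004502 mol
n(NH4Cl) = (1/1) × 0.004502 = 0.004502 mol
m(NH4Cl) = 0.004502 × 53.49 = 0.2408 g

0.241 g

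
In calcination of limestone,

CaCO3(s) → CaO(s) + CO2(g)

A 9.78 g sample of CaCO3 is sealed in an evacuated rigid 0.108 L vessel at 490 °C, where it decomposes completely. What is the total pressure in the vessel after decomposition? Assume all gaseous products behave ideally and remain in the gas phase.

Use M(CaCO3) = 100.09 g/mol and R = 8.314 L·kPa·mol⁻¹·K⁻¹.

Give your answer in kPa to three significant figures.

n(CaCO3) = 9.78 / 100.09 = 0.09771 mol
n(gas produced) = (1/1) × 0.09771 = 0.09771 mol
P = nRT/V = 0.09771 × 8.314 × 763.15 / 0.108 = 5740 kPa

5740 kPa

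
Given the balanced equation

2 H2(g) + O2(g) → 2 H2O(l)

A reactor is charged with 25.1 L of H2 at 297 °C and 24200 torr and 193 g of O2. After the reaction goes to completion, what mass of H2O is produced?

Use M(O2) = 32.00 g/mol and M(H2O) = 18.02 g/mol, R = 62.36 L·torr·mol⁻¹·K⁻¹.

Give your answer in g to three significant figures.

n(H2) = PV/RT = (24200 × 25.1) / (62.36 × 570.15) = 17.08 mol
n(O2) = 193 / 32.00 = 6.031 mol
For 17.08 mol H2, stoichiometry requires (1/2) × 17.08 = 8.540 mol O2; 6.031 mol is available, so O2 is limiting.
n(H2O) = (2/1) × 6.031 = 12.06 mol
m(H2O) = 12.06 × 18.02 = 217.3 g

217 g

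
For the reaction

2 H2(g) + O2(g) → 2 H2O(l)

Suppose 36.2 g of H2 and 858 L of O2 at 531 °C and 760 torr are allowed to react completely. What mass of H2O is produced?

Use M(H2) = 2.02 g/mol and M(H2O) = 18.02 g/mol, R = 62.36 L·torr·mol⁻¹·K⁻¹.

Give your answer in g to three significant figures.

323 g

n(H2) = 36.2 / 2.02 = 17.92 mol
n(O2) = PV/RT = (760 × 858) / (62.36 × 804.15) = 13.00 mol
For 17.92 mol H2, stoichiometry requires (1/2) × 17.92 = 8.960 mol O2; 13.00 mol is available, so H2 is limiting.
n(H2O) = (2/2) × 17.92 = 17.92 mol
m(H2O) = 17.92 × 18.02 = 322.9 g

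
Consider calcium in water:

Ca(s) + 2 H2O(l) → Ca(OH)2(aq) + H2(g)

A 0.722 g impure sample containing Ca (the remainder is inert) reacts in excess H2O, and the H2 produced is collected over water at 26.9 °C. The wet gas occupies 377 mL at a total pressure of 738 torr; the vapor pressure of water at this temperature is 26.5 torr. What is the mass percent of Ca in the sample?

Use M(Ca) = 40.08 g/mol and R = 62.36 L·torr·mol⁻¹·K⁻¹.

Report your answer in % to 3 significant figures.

79.6 %

P(H2) = 738 − 26.5 = 711.5 torr
n(H2) = PV/RT = (711.5 × 0.3770) / (62.36 × 300.05) = 0.01434 mol
n(Ca) = (1/1) × 0.01434 = 0.01434 mol
m(Ca) = 0.01434 × 40.08 = 0.5747 g
%Ca = 0.5747 / 0.722 × 100 = 79.60%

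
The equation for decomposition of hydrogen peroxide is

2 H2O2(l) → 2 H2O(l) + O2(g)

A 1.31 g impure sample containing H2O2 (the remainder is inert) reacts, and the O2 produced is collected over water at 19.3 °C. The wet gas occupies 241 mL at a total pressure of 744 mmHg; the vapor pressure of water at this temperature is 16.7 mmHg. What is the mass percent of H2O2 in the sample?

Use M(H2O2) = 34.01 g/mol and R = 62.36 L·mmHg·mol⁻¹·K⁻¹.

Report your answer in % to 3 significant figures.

P(O2) = 744 − 16.7 = 727.3 mmHg
n(O2) = PV/RT = (727.3 × 0.2410) / (62.36 × 292.45) = 0.009611 mol
n(H2O2) = (2/1) × 0.009611 = 0.01922 mol
m(H2O2) = 0.01922 × 34.01 = 0.6537 g
%H2O2 = 0.6537 / 1.31 × 100 = 49.90%

49.9 %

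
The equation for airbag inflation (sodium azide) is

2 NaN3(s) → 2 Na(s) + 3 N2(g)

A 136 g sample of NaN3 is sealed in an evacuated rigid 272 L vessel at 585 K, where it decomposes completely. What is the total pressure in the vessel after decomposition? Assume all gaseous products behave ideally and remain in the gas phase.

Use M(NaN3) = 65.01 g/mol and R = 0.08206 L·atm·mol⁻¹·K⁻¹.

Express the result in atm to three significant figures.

0.554 atm

n(NaN3) = 136 / 65.01 = 2.092 mol
n(gas produced) = (3/2) × 2.092 = 3.138 mol
P = nRT/V = 3.138 × 0.08206 × 585 / 272 = 0.5538 atm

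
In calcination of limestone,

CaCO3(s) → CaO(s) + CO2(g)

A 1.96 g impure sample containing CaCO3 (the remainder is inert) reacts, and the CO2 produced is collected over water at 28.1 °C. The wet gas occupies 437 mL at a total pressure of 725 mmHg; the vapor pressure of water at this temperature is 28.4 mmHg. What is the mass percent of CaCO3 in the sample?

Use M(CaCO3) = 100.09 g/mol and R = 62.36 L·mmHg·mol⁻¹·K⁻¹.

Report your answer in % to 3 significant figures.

P(CO2) = 725 − 28.4 = 696.6 mmHg
n(CO2) = PV/RT = (696.6 × 0.4370) / (62.36 × 301.25) = 0.01620 mol
n(CaCO3) = (1/1) × 0.01620 = 0.01620 mol
m(CaCO3) = 0.01620 × 100.09 = 1.621 g
%CaCO3 = 1.621 / 1.96 × 100 = 82.70%

82.7 %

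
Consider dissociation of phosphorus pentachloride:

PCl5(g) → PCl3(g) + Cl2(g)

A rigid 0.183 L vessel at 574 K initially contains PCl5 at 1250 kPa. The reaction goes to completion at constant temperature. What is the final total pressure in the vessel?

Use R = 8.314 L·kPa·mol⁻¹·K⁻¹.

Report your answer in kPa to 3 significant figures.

Since T and V are fixed, P_final/P_initial = n_final/n_initial = 2/1.
P_final = (2/1) × 1250 = 2500 kPa

2500 kPa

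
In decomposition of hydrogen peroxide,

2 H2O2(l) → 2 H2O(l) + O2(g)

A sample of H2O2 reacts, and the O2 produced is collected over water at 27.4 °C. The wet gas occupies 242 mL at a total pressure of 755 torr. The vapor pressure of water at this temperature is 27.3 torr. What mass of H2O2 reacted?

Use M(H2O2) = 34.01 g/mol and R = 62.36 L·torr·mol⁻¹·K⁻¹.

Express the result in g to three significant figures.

0.639 g

P(O2) = 755 − 27.3 = 727.7 torr
n(O2) = PV/RT = (727.7 × 0.2420) / (62.36 × 300.55) = 0.009396 mol
n(H2O2) = (2/1) × 0.009396 = 0.01879 mol
m(H2O2) = 0.01879 × 34.01 = 0.6390 g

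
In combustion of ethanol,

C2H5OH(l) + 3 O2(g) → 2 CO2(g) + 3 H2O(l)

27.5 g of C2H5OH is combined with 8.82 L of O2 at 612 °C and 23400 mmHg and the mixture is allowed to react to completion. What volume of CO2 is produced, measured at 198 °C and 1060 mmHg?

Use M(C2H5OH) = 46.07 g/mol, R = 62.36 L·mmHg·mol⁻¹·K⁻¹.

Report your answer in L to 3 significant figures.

33.1 L

n(C2H5OH) = 27.5 / 46.07 = 0.5969 mol
n(O2) = PV/RT = (23400 × 8.82) / (62.36 × 885.15) = 3.739 mol
For 0.5969 mol C2H5OH, stoichiometry requires (3/1) × 0.5969 = 1.791 mol O2; 3.739 mol is available, so C2H5OH is limiting.
n(CO2) = (2/1) × 0.5969 = 1.194 mol
V(CO2) = nRT/P = 1.194 × 62.36 × 471.15 / 1060 = 33.10 L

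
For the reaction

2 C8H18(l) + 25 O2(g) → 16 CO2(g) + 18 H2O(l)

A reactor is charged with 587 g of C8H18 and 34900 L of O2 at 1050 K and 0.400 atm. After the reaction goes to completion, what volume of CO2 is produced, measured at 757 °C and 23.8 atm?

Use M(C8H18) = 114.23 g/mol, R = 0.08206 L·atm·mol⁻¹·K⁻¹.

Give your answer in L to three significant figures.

n(C8H18) = 587 / 114.23 = 5.139 mol
n(O2) = PV/RT = (0.400 × 34900) / (0.08206 × 1050) = 162.0 mol
For 5.139 mol C8H18, stoichiometry requires (25/2) × 5.139 = 64.24 mol O2; 162.0 mol is available, so C8H18 is limiting.
n(CO2) = (16/2) × 5.139 = 41.11 mol
V(CO2) = nRT/P = 41.11 × 0.08206 × 1030.15 / 23.8 = 146.0 L

146 L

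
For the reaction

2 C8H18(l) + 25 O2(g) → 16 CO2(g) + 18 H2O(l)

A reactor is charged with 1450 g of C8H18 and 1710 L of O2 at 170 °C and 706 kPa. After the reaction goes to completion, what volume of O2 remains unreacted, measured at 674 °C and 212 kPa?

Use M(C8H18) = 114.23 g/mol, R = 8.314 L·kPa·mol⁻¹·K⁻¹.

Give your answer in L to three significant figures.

6280 L

n(C8H18) = 1450 / 114.23 = 12.69 mol
n(O2) = PV/RT = (706 × 1710) / (8.314 × 443.15) = 327.7 mol
For 12.69 mol C8H18, stoichiometry requires (25/2) × 12.69 = 158.6 mol O2; 327.7 mol is available, so C8H18 is limiting.
n(O2) consumed = (25/2) × 12.69 = 158.6 mol; remaining = 327.7 − 158.6 = 169.1 mol
V(O2) = nRT/P = 169.1 × 8.314 × 947.15 / 212 = 6281 L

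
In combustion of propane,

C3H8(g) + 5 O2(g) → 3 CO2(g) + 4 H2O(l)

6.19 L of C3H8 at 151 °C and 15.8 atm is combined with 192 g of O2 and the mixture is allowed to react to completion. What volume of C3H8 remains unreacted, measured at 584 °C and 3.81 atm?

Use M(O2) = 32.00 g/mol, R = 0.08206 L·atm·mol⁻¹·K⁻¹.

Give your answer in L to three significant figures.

n(C3H8) = PV/RT = (15.8 × 6.19) / (0.08206 × 424.15) = 2.810 mol
n(O2) = 192 / 32.00 = 6.000 mol
For 2.810 mol C3H8, stoichiometry requires (5/1) × 2.810 = 14.05 mol O2; 6.000 mol is available, so O2 is limiting.
n(C3H8) consumed = (1/5) × 6.000 = 1.200 mol; remaining = 2.810 − 1.200 = 1.610 mol
V(C3H8) = nRT/P = 1.610 × 0.08206 × 857.15 / 3.81 = 29.72 L

29.7 L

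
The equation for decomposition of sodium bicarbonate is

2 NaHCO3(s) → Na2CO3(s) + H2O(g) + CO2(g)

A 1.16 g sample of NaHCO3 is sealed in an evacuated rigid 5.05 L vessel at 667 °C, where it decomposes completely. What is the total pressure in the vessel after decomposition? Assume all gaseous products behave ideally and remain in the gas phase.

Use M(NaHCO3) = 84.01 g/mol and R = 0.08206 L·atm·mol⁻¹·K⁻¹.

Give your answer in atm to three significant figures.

0.211 atm

n(NaHCO3) = 1.16 / 84.01 = 0.01381 mol
n(gas produced) = (2/2) × 0.01381 = 0.01381 mol
P = nRT/V = 0.01381 × 0.08206 × 940.15 / 5.05 = 0.2110 atm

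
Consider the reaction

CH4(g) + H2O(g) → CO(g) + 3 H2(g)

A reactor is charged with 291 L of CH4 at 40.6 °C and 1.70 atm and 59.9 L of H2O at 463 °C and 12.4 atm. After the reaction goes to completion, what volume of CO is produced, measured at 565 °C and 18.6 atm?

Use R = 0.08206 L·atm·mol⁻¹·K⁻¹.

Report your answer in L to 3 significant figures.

45.5 L

n(CH4) = PV/RT = (1.70 × 291) / (0.08206 × 313.75) = 19.21 mol
n(H2O) = PV/RT = (12.4 × 59.9) / (0.08206 × 736.15) = 12.30 mol
For 19.21 mol CH4, stoichiometry requires (1/1) × 19.21 = 19.21 mol H2O; 12.30 mol is available, so H2O is limiting.
n(CO) = (1/1) × 12.30 = 12.30 mol
V(CO) = nRT/P = 12.30 × 0.08206 × 838.15 / 18.6 = 45.48 L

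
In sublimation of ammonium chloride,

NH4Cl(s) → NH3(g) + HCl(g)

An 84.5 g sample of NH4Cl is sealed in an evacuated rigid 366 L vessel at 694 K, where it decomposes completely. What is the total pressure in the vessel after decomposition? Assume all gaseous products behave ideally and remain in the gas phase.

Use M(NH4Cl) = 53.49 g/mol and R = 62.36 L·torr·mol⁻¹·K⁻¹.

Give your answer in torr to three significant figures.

n(NH4Cl) = 84.5 / 53.49 = 1.580 mol
n(gas produced) = (2/1) × 1.580 = 3.160 mol
P = nRT/V = 3.160 × 62.36 × 694 / 366 = 373.7 torr

374 torr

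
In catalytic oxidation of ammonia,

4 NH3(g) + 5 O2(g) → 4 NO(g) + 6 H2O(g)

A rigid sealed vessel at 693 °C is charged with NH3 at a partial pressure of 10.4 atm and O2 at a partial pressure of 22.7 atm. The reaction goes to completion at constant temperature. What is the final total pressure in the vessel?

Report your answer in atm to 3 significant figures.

Because the vessel is rigid and T is held at 693 °C, work the stoichiometry in partial pressures (P_i = n_iRT/V).
P(O2) required for 10.4 atm of NH3 = (5/4) × 10.4 = 13.00 atm; available 22.7 atm, so NH3 is limiting.
P(O2) remaining = 22.7 − (5/4) × 10.4 = 9.700 atm
P(gaseous products) = (4+6)/4 × 10.4 = 26.00 atm
P_total at 693 °C = 9.700 + 26.00 = 35.70 atm

35.7 atm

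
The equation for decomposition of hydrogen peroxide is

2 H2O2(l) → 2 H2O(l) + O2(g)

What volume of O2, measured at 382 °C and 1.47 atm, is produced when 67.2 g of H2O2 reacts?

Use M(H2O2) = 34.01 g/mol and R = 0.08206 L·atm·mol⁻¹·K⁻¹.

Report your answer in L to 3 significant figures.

n(H2O2) = 67.20 / 34.01 = 1.976 mol
n(O2) = (1/2) × 1.976 = 0.9880 mol
V = nRT/P = 0.9880 × 0.08206 × 655.15 / 1.47 = 36.13 L

36.1 L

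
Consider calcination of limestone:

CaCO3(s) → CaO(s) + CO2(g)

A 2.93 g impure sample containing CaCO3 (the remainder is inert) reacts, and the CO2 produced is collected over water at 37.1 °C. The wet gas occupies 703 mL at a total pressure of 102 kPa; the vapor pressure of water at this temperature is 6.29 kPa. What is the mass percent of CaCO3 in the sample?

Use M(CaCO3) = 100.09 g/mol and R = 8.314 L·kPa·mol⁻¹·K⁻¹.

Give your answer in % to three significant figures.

89.1 %

P(CO2) = 102 − 6.29 = 95.71 kPa
n(CO2) = PV/RT = (95.71 × 0.7030) / (8.314 × 310.25) = 0.02608 mol
n(CaCO3) = (1/1) × 0.02608 = 0.02608 mol
m(CaCO3) = 0.02608 × 100.09 = 2.610 g
%CaCO3 = 2.610 / 2.93 × 100 = 89.08%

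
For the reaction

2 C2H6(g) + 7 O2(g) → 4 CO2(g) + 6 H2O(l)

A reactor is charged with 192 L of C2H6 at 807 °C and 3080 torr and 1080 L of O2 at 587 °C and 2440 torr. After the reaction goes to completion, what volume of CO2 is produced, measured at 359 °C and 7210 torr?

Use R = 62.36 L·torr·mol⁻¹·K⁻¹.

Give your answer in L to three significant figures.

n(C2H6) = PV/RT = (3080 × 192) / (62.36 × 1080.15) = 8.779 mol
n(O2) = PV/RT = (2440 × 1080) / (62.36 × 860.15) = 49.13 mol
For 8.779 mol C2H6, stoichiometry requires (7/2) × 8.779 = 30.73 mol O2; 49.13 mol is available, so C2H6 is limiting.
n(CO2) = (4/2) × 8.779 = 17.56 mol
V(CO2) = nRT/P = 17.56 × 62.36 × 632.15 / 7210 = 96.01 L

96.0 L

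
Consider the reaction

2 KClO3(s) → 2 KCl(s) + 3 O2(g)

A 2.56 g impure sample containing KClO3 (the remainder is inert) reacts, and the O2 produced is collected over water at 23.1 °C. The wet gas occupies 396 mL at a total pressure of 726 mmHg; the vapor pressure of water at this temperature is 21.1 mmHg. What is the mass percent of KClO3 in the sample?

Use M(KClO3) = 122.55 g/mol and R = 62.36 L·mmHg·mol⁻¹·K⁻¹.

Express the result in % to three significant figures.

P(O2) = 726 − 21.1 = 704.9 mmHg
n(O2) = PV/RT = (704.9 × 0.3960) / (62.36 × 296.25) = 0.01511 mol
n(KClO3) = (2/3) × 0.01511 = 0.01007 mol
m(KClO3) = 0.01007 × 122.55 = 1.234 g
%KClO3 = 1.234 / 2.56 × 100 = 48.20%

48.2 %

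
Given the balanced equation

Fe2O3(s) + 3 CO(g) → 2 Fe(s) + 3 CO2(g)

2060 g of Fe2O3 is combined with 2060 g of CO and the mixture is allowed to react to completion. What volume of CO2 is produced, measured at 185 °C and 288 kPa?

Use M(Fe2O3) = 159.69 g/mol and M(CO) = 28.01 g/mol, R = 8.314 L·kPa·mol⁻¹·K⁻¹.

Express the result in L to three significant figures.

n(Fe2O3) = 2060 / 159.69 = 12.90 mol
n(CO) = 2060 / 28.01 = 73.55 mol
For 12.90 mol Fe2O3, stoichiometry requires (3/1) × 12.90 = 38.70 mol CO; 73.55 mol is available, so Fe2O3 is limiting.
n(CO2) = (3/1) × 12.90 = 38.70 mol
V(CO2) = nRT/P = 38.70 × 8.314 × 458.15 / 288 = 511.8 L

512 L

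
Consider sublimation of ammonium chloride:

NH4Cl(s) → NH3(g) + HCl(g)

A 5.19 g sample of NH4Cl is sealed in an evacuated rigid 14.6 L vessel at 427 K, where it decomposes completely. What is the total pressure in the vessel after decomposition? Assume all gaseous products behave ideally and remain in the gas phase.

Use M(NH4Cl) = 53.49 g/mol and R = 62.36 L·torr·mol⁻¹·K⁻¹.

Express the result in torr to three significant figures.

354 torr

n(NH4Cl) = 5.19 / 53.49 = 0.09703 mol
n(gas produced) = (2/1) × 0.09703 = 0.1941 mol
P = nRT/V = 0.1941 × 62.36 × 427 / 14.6 = 354.0 torr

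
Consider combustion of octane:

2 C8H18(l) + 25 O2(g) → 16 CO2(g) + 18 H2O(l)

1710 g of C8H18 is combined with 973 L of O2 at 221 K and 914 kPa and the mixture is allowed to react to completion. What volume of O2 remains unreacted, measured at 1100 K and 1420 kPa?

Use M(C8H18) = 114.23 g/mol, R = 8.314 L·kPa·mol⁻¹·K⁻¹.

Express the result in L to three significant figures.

1910 L

n(C8H18) = 1710 / 114.23 = 14.97 mol
n(O2) = PV/RT = (914 × 973) / (8.314 × 221) = 484.0 mol
For 14.97 mol C8H18, stoichiometry requires (25/2) × 14.97 = 187.1 mol O2; 484.0 mol is available, so C8H18 is limiting.
n(O2) consumed = (25/2) × 14.97 = 187.1 mol; remaining = 484.0 − 187.1 = 296.9 mol
V(O2) = nRT/P = 296.9 × 8.314 × 1100 / 1420 = 1912 L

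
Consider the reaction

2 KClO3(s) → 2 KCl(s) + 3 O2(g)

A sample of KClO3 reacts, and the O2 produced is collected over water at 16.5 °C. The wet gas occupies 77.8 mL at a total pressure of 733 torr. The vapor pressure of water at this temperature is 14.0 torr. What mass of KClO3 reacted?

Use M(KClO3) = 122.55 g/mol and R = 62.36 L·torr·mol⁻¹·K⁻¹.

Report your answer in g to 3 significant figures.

P(O2) = 733 − 14.0 = 719.0 torr
n(O2) = PV/RT = (719.0 × 0.07780) / (62.36 × 289.65) = 0.003097 mol
n(KClO3) = (2/3) × 0.003097 = 0.002065 mol
m(KClO3) = 0.002065 × 122.55 = 0.2531 g

0.253 g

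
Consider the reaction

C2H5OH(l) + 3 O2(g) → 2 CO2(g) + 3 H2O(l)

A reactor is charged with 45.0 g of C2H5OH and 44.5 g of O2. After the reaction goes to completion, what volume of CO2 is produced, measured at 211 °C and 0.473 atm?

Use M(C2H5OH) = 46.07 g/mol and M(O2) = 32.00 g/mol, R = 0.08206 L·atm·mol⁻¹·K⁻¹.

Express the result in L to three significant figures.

n(C2H5OH) = 45.0 / 46.07 = 0.9768 mol
n(O2) = 44.5 / 32.00 = 1.391 mol
For 0.9768 mol C2H5OH, stoichiometry requires (3/1) × 0.9768 = 2.930 mol O2; 1.391 mol is available, so O2 is limiting.
n(CO2) = (2/3) × 1.391 = 0.9273 mol
V(CO2) = nRT/P = 0.9273 × 0.08206 × 484.15 / 0.473 = 77.89 L

77.9 L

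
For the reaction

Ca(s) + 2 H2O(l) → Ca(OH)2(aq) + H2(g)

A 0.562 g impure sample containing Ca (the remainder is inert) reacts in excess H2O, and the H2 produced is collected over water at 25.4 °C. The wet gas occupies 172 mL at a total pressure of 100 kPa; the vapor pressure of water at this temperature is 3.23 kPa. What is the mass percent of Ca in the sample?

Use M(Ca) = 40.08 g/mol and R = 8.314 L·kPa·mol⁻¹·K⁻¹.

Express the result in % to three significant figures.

47.8 %

P(H2) = 100 − 3.23 = 96.77 kPa
n(H2) = PV/RT = (96.77 × 0.1720) / (8.314 × 298.55) = 0.006706 mol
n(Ca) = (1/1) × 0.006706 = 0.006706 mol
m(Ca) = 0.006706 × 40.08 = 0.2688 g
%Ca = 0.2688 / 0.562 × 100 = 47.83%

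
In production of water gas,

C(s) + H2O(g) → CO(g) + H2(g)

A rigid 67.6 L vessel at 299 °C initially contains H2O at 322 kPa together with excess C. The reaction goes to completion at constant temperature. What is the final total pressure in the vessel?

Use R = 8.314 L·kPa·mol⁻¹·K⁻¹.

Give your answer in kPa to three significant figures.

644 kPa

Since T and V are fixed, P_final/P_initial = n_final/n_initial = 2/1.
P_final = (2/1) × 322 = 644.0 kPa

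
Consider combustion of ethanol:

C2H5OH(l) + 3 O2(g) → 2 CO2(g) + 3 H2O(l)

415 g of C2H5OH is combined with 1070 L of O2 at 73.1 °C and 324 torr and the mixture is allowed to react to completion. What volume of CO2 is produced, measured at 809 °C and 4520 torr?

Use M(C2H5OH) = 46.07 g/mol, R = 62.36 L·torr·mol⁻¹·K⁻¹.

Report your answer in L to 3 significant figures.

160 L

n(C2H5OH) = 415 / 46.07 = 9.008 mol
n(O2) = PV/RT = (324 × 1070) / (62.36 × 346.25) = 16.06 mol
For 9.008 mol C2H5OH, stoichiometry requires (3/1) × 9.008 = 27.02 mol O2; 16.06 mol is available, so O2 is limiting.
n(CO2) = (2/3) × 16.06 = 10.71 mol
V(CO2) = nRT/P = 10.71 × 62.36 × 1082.15 / 4520 = 159.9 L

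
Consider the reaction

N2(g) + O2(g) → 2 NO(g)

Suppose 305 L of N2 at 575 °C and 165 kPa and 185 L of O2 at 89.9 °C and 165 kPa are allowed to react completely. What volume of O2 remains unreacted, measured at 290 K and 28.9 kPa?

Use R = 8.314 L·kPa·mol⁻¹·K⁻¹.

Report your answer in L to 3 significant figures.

n(N2) = PV/RT = (165 × 305) / (8.314 × 848.15) = 7.137 mol
n(O2) = PV/RT = (165 × 185) / (8.314 × 363.05) = 10.11 mol
For 7.137 mol N2, stoichiometry requires (1/1) × 7.137 = 7.137 mol O2; 10.11 mol is available, so N2 is limiting.
n(O2) consumed = (1/1) × 7.137 = 7.137 mol; remaining = 10.11 − 7.137 = 2.973 mol
V(O2) = nRT/P = 2.973 × 8.314 × 290 / 28.9 = 248.0 L

248 L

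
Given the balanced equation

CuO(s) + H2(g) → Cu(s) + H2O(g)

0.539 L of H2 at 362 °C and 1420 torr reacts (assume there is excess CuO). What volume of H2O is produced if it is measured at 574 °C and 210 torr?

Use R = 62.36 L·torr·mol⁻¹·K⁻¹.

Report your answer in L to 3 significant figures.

n(H2) = PV/RT = (1420 × 0.539) / (62.36 × 635.15) = 0.01932 mol
n(H2O) = (1/1) × 0.01932 = 0.01932 mol
V = nRT/P = 0.01932 × 62.36 × 847.15 / 210 = 4.860 L

4.86 L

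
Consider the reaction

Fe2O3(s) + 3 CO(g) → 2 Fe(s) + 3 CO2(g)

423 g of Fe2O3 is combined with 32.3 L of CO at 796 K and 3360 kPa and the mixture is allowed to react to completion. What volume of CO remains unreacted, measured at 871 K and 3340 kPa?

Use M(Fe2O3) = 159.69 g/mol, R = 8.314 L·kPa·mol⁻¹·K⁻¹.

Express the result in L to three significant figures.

18.3 L

n(Fe2O3) = 423 / 159.69 = 2.649 mol
n(CO) = PV/RT = (3360 × 32.3) / (8.314 × 796) = 16.40 mol
For 2.649 mol Fe2O3, stoichiometry requires (3/1) × 2.649 = 7.947 mol CO; 16.40 mol is available, so Fe2O3 is limiting.
n(CO) consumed = (3/1) × 2.649 = 7.947 mol; remaining = 16.40 − 7.947 = 8.453 mol
V(CO) = nRT/P = 8.453 × 8.314 × 871 / 3340 = 18.33 L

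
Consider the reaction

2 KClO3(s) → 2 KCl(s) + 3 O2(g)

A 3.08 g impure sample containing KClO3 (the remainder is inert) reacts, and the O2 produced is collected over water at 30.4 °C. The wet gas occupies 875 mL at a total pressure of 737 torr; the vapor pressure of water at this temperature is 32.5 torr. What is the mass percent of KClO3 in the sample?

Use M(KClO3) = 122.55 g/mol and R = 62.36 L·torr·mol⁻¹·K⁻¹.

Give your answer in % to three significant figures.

P(O2) = 737 − 32.5 = 704.5 torr
n(O2) = PV/RT = (704.5 × 0.8750) / (62.36 × 303.55) = 0.03257 mol
n(KClO3) = (2/3) × 0.03257 = 0.02171 mol
m(KClO3) = 0.02171 × 122.55 = 2.661 g
%KClO3 = 2.661 / 3.08 × 100 = 86.40%

86.4 %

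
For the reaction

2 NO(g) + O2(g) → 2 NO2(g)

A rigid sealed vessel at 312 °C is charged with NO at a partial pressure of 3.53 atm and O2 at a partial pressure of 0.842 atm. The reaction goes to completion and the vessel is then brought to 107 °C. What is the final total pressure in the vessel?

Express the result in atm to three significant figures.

2.29 atm

Because the vessel is rigid and T is held at 312 °C, work the stoichiometry in partial pressures (P_i = n_iRT/V).
P(O2) required for 3.53 atm of NO = (1/2) × 3.53 = 1.765 atm; available 0.842 atm, so O2 is limiting.
P(NO) remaining = 3.53 − (2/1) × 0.842 = 1.846 atm
P(gaseous products) = (2)/1 × 0.842 = 1.684 atm
P_total at 312 °C = 1.846 + 1.684 = 3.530 atm
Scaling to 107 °C: P = 3.530 × 380.15/585.15 = 2.293 atm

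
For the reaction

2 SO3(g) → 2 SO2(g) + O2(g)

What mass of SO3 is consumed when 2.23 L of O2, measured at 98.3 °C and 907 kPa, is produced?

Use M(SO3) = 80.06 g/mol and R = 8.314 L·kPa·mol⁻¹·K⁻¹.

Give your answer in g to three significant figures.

n(O2) = PV/RT = (907 × 2.23) / (8.314 × 371.45) = 0.6549 mol
n(SO3) = (2/1) × 0.6549 = 1.310 mol
m(SO3) = 1.310 × 80.06 = 104.9 g

105 g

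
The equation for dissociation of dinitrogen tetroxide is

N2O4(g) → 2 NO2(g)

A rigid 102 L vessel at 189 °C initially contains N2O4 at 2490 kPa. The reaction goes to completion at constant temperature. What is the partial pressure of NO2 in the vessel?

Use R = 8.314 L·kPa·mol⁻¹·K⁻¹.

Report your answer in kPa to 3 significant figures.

n(N2O4)₀ = PV/RT = (2490 × 102) / (8.314 × 462.15) = 66.10 mol
n(NO2) = (2/1) × 66.10 = 132.2 mol
P(NO2) = nRT/V = 132.2 × 8.314 × 462.15 / 102 = 4980 kPa

4980 kPa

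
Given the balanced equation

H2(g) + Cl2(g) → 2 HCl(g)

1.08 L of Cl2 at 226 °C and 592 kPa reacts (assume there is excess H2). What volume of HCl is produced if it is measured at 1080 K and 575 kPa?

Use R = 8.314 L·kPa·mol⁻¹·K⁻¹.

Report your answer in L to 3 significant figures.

n(Cl2) = PV/RT = (592 × 1.08) / (8.314 × 499.15) = 0.1541 mol
n(HCl) = (2/1) × 0.1541 = 0.3082 mol
V = nRT/P = 0.3082 × 8.314 × 1080 / 575 = 4.813 L

4.81 L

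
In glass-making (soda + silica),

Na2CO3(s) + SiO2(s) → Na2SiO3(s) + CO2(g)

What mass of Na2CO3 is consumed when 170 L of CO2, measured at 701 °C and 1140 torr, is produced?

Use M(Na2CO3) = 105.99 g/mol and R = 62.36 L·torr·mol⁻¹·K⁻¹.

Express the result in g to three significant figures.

n(CO2) = PV/RT = (1140 × 170) / (62.36 × 974.15) = 3.190 mol
n(Na2CO3) = (1/1) × 3.190 = 3.190 mol
m(Na2CO3) = 3.190 × 105.99 = 338.1 g

338 g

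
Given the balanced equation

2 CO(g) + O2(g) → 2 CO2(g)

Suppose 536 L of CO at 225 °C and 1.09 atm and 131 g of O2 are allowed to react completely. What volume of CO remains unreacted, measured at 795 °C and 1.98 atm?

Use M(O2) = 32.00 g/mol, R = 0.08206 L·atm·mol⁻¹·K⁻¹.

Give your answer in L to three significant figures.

n(CO) = PV/RT = (1.09 × 536) / (0.08206 × 498.15) = 14.29 mol
n(O2) = 131 / 32.00 = 4.094 mol
For 14.29 mol CO, stoichiometry requires (1/2) × 14.29 = 7.145 mol O2; 4.094 mol is available, so O2 is limiting.
n(CO) consumed = (2/1) × 4.094 = 8.188 mol; remaining = 14.29 − 8.188 = 6.102 mol
V(CO) = nRT/P = 6.102 × 0.08206 × 1068.15 / 1.98 = 270.1 L

270 L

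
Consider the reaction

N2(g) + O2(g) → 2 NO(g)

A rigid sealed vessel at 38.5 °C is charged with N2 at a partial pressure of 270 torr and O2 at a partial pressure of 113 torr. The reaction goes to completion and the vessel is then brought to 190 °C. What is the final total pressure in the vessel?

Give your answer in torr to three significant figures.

569 torr

At constant V, partial pressures at 38.5 °C are proportional to moles, so apply stoichiometry directly to pressures.
P(O2) required for 270 torr of N2 = (1/1) × 270 = 270.0 torr; available 113 torr, so O2 is limiting.
P(N2) remaining = 270 − (1/1) × 113 = 157.0 torr
P(gaseous products) = (2)/1 × 113 = 226.0 torr
P_total at 38.5 °C = 157.0 + 226.0 = 383.0 torr
Scaling to 190 °C: P = 383.0 × 463.15/311.65 = 569.2 torr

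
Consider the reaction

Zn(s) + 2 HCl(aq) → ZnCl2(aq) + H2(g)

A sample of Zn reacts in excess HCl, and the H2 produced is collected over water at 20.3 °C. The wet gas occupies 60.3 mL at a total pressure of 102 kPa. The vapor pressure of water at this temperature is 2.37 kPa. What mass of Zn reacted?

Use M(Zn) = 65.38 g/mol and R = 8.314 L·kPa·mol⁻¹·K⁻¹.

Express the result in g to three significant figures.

0.161 g

P(H2) = 102 − 2.37 = 99.63 kPa
n(H2) = PV/RT = (99.63 × 0.06030) / (8.314 × 293.45) = 0.002462 mol
n(Zn) = (1/1) × 0.002462 = 0.002462 mol
m(Zn) = 0.002462 × 65.38 = 0.1610 g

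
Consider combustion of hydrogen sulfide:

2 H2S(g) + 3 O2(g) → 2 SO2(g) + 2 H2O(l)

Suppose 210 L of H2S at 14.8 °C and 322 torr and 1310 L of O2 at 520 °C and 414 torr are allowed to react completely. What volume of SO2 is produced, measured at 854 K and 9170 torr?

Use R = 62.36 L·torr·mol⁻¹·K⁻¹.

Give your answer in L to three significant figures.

n(H2S) = PV/RT = (322 × 210) / (62.36 × 287.95) = 3.766 mol
n(O2) = PV/RT = (414 × 1310) / (62.36 × 793.15) = 10.97 mol
For 3.766 mol H2S, stoichiometry requires (3/2) × 3.766 = 5.649 mol O2; 10.97 mol is available, so H2S is limiting.
n(SO2) = (2/2) × 3.766 = 3.766 mol
V(SO2) = nRT/P = 3.766 × 62.36 × 854 / 9170 = 21.87 L

21.9 L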